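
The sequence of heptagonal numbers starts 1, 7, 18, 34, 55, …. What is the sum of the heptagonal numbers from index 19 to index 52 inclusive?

Σ i(5i−3)/2 = (5Σi² − 3Σi) / 2 over i = 19..52.
Σi = 1378 − 171 = 1207 and Σi² = 48230 − 2109 = 46121.
(5·46121 − 3·1207) / 2 = 226984/2 = 113492.

113492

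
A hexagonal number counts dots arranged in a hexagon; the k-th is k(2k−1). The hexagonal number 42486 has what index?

Set n(2n−1) = 42486, giving 2n² − n − 42486 = 0.
The discriminant is 1 + 8·42486 = 339889, and √339889 = 583.
So n = (1 + 583) / 4 = 584/4 = 146.

146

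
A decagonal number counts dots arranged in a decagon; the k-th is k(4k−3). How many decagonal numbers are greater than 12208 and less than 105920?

The n-th decagonal number is n(4n−3).
Smallest index with value > 12208: n = 56 (giving 12376).
Largest index with value < 105920: n = 163 (giving 105787).
Indices 56 through 163: 108 terms.

108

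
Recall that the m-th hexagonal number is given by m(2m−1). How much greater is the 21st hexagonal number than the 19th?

21·(2·21 − 1) = 861 and 19·(2·19 − 1) = 703.
Difference: 861 − 703 = 158.

158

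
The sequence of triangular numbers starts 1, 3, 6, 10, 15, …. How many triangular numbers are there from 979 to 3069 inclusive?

34

The n-th triangular number is n(n+1)/2.
Smallest index with value ≥ 979: n = 44 (giving 990).
Largest index with value ≤ 3069: n = 77 (giving 3003).
Indices 44 through 77: 34 terms.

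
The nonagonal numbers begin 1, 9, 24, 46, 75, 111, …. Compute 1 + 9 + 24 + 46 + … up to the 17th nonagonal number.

Σ i(7i−5)/2 = (7Σi² − 5Σi) / 2 over i = 1..17.
Σi = 153 and Σi² = 1785.
(7·1785 − 5·153) / 2 = 11730/2 = 5865.

5865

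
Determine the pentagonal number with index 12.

The 12th pentagonal number is n(3n−1)/2 with n = 12.
12·(3·12 − 1)/2 = 12·35/2 = 210.

210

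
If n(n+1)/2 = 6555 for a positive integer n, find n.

Set n(n+1)/2 = 6555, giving n² + n − 13110 = 0.
The discriminant is 1 + 8·6555 = 52441, and √52441 = 229.
So n = (-1 + 229) / 2 = 228/2 = 114.

114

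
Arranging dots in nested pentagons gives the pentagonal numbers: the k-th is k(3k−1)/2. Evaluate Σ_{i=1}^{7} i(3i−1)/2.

Σ i(3i−1)/2 = (3Σi² − Σi) / 2 over i = 1..7.
Σi = 28 and Σi² = 140.
(3·140 − 1·28) / 2 = 392/2 = 196.

196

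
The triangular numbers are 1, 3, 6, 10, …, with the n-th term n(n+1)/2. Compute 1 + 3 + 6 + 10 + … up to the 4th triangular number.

20

Σ i(i+1)/2 = (Σi² + Σi) / 2 over i = 1..4.
Σi = 10 and Σi² = 30.
(1·30 + 1·10) / 2 = 40/2 = 20.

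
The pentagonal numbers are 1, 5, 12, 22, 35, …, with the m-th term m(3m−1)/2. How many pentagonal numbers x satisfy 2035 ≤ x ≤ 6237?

The n-th pentagonal number is n(3n−1)/2.
Smallest index with value ≥ 2035: n = 37 (giving 2035).
Largest index with value ≤ 6237: n = 64 (giving 6112).
Indices 37 through 64: 28 terms.

28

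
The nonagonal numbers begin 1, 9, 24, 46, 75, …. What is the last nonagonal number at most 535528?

Solve n(7n−5)/2 ≤ 535528 for integer n.
n = 391 gives 534106 ≤ 535528, while n = 392 gives 536844 > 535528; so the answer is 534106.

534106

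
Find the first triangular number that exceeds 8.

Solve n(n+1)/2 > 8 for integer n.
The largest n with value ≤ 8 is 3 (since 6 ≤ 8 < 10), so the first above is n = 4, value 10.

10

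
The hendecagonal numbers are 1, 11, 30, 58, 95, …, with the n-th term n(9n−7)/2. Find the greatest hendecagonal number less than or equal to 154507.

153365

Solve n(9n−7)/2 ≤ 154507 for integer n.
n = 185 gives 153365 ≤ 154507, while n = 186 gives 155031 > 154507; so the answer is 153365.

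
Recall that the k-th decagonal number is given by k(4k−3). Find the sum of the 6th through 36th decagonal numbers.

62651

Σ i(4i−3) = 4Σi² − 3Σi over i = 6..36.
Σi = 666 − 15 = 651 and Σi² = 16206 − 55 = 16151.
4·16151 − 3·651 = 62651.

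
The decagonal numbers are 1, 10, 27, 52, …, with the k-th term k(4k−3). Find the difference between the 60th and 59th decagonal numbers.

473

Consecutive decagonal numbers differ by 8n − 7: here 8·60 − 7 = 473.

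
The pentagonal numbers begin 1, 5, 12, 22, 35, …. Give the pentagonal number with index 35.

1820

The 35th pentagonal number is n(3n−1)/2 with n = 35.
35·(3·35 − 1)/2 = 35·104/2 = 35·52 = 1820.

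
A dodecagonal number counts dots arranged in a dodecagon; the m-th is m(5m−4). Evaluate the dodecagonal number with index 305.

463905

The 305th dodecagonal number is n(5n−4) with n = 305.
305·(5·305 − 4) = 305·1521 = 463905.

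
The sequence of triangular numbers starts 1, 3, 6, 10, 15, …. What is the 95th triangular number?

4560

The 95th triangular number is n(n+1)/2 with n = 95.
95·96/2 = 9120/2 = 4560.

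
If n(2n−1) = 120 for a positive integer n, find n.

Set n(2n−1) = 120, giving 2n² − n − 120 = 0.
The discriminant is 1 + 8·120 = 961, and √961 = 31.
So n = (1 + 31) / 4 = 32/4 = 8.

8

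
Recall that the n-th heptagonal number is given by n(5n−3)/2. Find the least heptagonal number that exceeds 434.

Solve n(5n−3)/2 > 434 for integer n.
The largest n with value ≤ 434 is 13 (since 403 ≤ 434 < 469), so the first above is n = 14, value 469.

469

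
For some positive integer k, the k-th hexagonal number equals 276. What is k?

Set n(2n−1) = 276, giving 2n² − n − 276 = 0.
So n = (1 + 47) / 4 = 48/4 = 12.

12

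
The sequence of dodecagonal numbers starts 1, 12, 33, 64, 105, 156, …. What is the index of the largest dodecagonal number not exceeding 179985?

190

Solve n(5n−4) ≤ 179985 for integer n.
n = 190 gives 179740 ≤ 179985, while n = 191 gives 181641 > 179985; so the answer is index 190.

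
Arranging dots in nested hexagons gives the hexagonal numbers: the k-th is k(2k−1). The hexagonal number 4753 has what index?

Set n(2n−1) = 4753, giving 2n² − n − 4753 = 0.
So n = (1 + 195) / 4 = 196/4 = 49.

49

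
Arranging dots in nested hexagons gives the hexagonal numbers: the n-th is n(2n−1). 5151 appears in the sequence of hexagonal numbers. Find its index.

51

Set n(2n−1) = 5151, giving 2n² − n − 5151 = 0.
The discriminant is 1 + 8·5151 = 41209, and √41209 = 203.
So n = (1 + 203) / 4 = 204/4 = 51.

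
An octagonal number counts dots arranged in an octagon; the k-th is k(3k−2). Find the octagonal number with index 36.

The 36th octagonal number is n(3n−2) with n = 36.
36·(3·36 − 2) = 36·106 = 3816.

3816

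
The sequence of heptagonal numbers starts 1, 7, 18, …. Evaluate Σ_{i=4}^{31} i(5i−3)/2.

Σ i(5i−3)/2 = (5Σi² − 3Σi) / 2 over i = 4..31.
Σi = 496 − 6 = 490 and Σi² = 10416 − 14 = 10402.
(5·10402 − 3·490) / 2 = 50540/2 = 25270.

25270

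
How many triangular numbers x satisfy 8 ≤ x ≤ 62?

7

The n-th triangular number is n(n+1)/2.
Smallest index with value ≥ 8: n = 4 (giving 10).
Largest index with value ≤ 62: n = 10 (giving 55).
Indices 4 through 10: 7 terms.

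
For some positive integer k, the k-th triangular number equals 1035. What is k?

45

Set n(n+1)/2 = 1035, giving n² + n − 2070 = 0.
The discriminant is 1 + 8·1035 = 8281, and √8281 = 91.
So n = (-1 + 91) / 2 = 90/2 = 45.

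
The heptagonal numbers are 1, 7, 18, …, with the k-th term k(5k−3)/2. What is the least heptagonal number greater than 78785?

Solve n(5n−3)/2 > 78785 for integer n.
The largest n with value ≤ 78785 is 177 (since 78057 ≤ 78785 < 78943), so the first above is n = 178, value 78943.

78943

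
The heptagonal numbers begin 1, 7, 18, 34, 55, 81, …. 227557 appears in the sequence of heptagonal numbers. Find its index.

Set n(5n−3)/2 = 227557, giving 5n² − 3n − 455114 = 0.
So n = (3 + 3017) / 10 = 3020/10 = 302.

302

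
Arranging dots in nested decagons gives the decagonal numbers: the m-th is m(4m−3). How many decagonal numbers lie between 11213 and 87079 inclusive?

The n-th decagonal number is n(4n−3).
Smallest index with value ≥ 11213: n = 54 (giving 11502).
Largest index with value ≤ 87079: n = 147 (giving 85995).
Indices 54 through 147: 94 terms.

94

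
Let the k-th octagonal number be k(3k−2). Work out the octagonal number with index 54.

8640

The 54th octagonal number is n(3n−2) with n = 54.
54·(3·54 − 2) = 54·160 = 8640.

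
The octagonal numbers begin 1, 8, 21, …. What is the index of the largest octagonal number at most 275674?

303

Solve n(3n−2) ≤ 275674 for integer n.
n = 303 gives 274821 ≤ 275674, while n = 304 gives 276640 > 275674; so the answer is index 303.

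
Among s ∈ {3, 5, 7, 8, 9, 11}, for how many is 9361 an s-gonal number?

s = 3: P(3, 136) = 9316 and P(3, 137) = 9453; 9361 is not s-gonal.
s = 5: P(5, 79) = 9322 and P(5, 80) = 9560; 9361 is not s-gonal.
s = 7: P(7, 61) = 9211 and P(7, 62) = 9517; 9361 is not s-gonal.
s = 8: P(8, 56) = 9296 and P(8, 57) = 9633; 9361 is not s-gonal.
s = 9: P(9, 52) = 9334 and P(9, 53) = 9699; 9361 is not s-gonal.
s = 11: P(11, 46) = 9361. ✓
Hits: s ∈ {11} → 1.

1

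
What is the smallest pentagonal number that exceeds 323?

Solve n(3n−1)/2 > 323 for integer n.
The largest n with value ≤ 323 is 14 (since 287 ≤ 323 < 330), so the first above is n = 15, value 330.

330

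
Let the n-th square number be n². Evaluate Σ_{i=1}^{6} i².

91

Σ_{i=1}^{6} i² = 6·7·13/6 = 91.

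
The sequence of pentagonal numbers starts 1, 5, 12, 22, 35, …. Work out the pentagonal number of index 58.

The 58th pentagonal number is n(3n−1)/2 with n = 58.
58·(3·58 − 1)/2 = 58·173/2 = 5017.

5017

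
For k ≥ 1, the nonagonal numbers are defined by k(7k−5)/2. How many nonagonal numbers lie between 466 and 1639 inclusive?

The n-th nonagonal number is n(7n−5)/2.
Smallest index with value ≥ 466: n = 12 (giving 474).
Largest index with value ≤ 1639: n = 22 (giving 1639).
Indices 12 through 22: 11 terms.

11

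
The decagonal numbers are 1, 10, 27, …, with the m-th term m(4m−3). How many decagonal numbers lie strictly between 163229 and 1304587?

The n-th decagonal number is n(4n−3).
Smallest index with value > 163229: n = 203 (giving 164227).
Largest index with value < 1304587: n = 571 (giving 1302451).
Indices 203 through 571: 369 terms.

369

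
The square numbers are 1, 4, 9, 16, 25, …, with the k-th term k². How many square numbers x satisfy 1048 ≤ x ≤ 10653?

71

The n-th square number is n².
Smallest index with value ≥ 1048: n = 33 (giving 1089).
Largest index with value ≤ 10653: n = 103 (giving 10609).
Indices 33 through 103: 71 terms.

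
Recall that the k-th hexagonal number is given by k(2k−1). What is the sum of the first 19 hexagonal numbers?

4750

Σ i(2i−1) = 2Σi² − Σi over i = 1..19.
Σi = 190 and Σi² = 2470.
2·2470 − 1·190 = 4750.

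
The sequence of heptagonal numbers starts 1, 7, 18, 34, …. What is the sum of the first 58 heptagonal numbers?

Σ i(5i−3)/2 = (5Σi² − 3Σi) / 2 over i = 1..58.
Σi = 1711 and Σi² = 66729.
(5·66729 − 3·1711) / 2 = 328512/2 = 164256.

164256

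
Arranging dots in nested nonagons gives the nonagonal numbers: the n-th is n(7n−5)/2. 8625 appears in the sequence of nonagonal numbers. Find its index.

50

Set n(7n−5)/2 = 8625, giving 7n² − 5n − 17250 = 0.
So n = (5 + 695) / 14 = 700/14 = 50.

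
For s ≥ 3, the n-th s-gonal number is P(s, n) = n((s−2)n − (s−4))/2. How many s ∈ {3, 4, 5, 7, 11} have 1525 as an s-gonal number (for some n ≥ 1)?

s = 3: P(3, 54) = 1485 and P(3, 55) = 1540; 1525 is not s-gonal.
s = 4: P(4, 39) = 1521 and P(4, 40) = 1600; 1525 is not s-gonal.
s = 5: P(5, 32) = 1520 and P(5, 33) = 1617; 1525 is not s-gonal.
s = 7: P(7, 25) = 1525. ✓
s = 11: P(11, 18) = 1395 and P(11, 19) = 1558; 1525 is not s-gonal.
Hits: s ∈ {7} → 1.

1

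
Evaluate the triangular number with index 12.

The 12th triangular number is n(n+1)/2 with n = 12.
12·13/2 = 156/2 = 78.

78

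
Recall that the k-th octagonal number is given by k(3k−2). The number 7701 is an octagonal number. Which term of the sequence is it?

51

Set n(3n−2) = 7701, giving 3n² − 2n − 7701 = 0.
The discriminant is 4 + 12·7701 = 92416, and √92416 = 304.
So n = (2 + 304) / 6 = 306/6 = 51.
Check: 51·(3·51 − 2) = 7701. ✓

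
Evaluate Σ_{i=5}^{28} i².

Σ_{i=5}^{28} i² = 7714 − 30 = 7684.

7684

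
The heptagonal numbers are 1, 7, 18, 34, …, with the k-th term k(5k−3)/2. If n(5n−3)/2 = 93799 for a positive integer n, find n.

194

Set n(5n−3)/2 = 93799, giving 5n² − 3n − 187598 = 0.
The discriminant is 9 + 40·93799 = 3751969, and √3751969 = 1937.
So n = (3 + 1937) / 10 = 1940/10 = 194.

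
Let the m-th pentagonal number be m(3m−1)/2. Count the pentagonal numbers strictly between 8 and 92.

The n-th pentagonal number is n(3n−1)/2.
Smallest index with value > 8: n = 3 (giving 12).
Largest index with value < 92: n = 7 (giving 70).
Indices 3 through 7: 5 terms.

5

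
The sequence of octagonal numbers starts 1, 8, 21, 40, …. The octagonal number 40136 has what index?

116

Set n(3n−2) = 40136, giving 3n² − 2n − 40136 = 0.
The discriminant is 4 + 12·40136 = 481636, and √481636 = 694.
So n = (2 + 694) / 6 = 696/6 = 116.
Check: 116·(3·116 − 2) = 40136. ✓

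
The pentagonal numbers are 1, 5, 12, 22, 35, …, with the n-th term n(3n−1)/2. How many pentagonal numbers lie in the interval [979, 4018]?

The n-th pentagonal number is n(3n−1)/2.
Smallest index with value ≥ 979: n = 26 (giving 1001).
Largest index with value ≤ 4018: n = 51 (giving 3876).
Indices 26 through 51: 26 terms.

26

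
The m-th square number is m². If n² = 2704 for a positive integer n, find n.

52

We need n² = 2704, so n = √2704 = 52.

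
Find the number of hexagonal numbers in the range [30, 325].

The n-th hexagonal number is n(2n−1).
Smallest index with value ≥ 30: n = 5 (giving 45).
Largest index with value ≤ 325: n = 13 (giving 325).
Indices 5 through 13: 9 terms.

9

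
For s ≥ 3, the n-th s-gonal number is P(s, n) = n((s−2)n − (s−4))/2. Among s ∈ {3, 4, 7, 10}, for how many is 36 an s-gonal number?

2

s = 3: P(3, 8) = 36. ✓
s = 4: P(4, 6) = 36. ✓
s = 7: P(7, 4) = 34 and P(7, 5) = 55; 36 is not s-gonal.
s = 10: P(10, 3) = 27 and P(10, 4) = 52; 36 is not s-gonal.
Hits: s ∈ {3, 4} → 2.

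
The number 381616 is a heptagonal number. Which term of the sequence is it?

Set n(5n−3)/2 = 381616, giving 5n² − 3n − 763232 = 0.
The discriminant is 9 + 40·381616 = 15264649, and √15264649 = 3907.
So n = (3 + 3907) / 10 = 3910/10 = 391.

391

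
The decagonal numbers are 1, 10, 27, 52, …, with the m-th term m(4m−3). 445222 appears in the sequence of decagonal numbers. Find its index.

Set n(4n−3) = 445222, giving 4n² − 3n − 445222 = 0.
The discriminant is 9 + 16·445222 = 7123561, and √7123561 = 2669.
So n = (3 + 2669) / 8 = 2672/8 = 334.

334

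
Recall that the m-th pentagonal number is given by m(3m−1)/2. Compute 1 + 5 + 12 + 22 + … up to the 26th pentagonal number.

Σ i(3i−1)/2 = (3Σi² − Σi) / 2 over i = 1..26.
Σi = 351 and Σi² = 6201.
(3·6201 − 1·351) / 2 = 18252/2 = 9126.

9126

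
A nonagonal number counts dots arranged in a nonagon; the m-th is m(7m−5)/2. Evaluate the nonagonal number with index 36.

36·(7·36 − 5)/2 = 36·247/2 = 4446.

4446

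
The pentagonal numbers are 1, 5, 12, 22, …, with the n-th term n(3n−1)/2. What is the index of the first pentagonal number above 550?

20

Solve n(3n−1)/2 > 550 for integer n.
The largest n with value ≤ 550 is 19 (since 532 ≤ 550 < 590), so the first above is n = 20, value 590.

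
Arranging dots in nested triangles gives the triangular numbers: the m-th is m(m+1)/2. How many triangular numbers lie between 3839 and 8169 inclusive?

The n-th triangular number is n(n+1)/2.
Smallest index with value ≥ 3839: n = 88 (giving 3916).
Largest index with value ≤ 8169: n = 127 (giving 8128).
Indices 88 through 127: 40 terms.

40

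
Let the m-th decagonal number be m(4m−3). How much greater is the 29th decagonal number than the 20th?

29·(4·29 − 3) = 3277 and 20·(4·20 − 3) = 1540.
Difference: 3277 − 1540 = 1737.

1737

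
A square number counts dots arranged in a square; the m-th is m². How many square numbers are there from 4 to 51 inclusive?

The n-th square number is n².
Smallest index with value ≥ 4: n = 2 (giving 4).
Largest index with value ≤ 51: n = 7 (giving 49).
Indices 2 through 7: 6 terms.

6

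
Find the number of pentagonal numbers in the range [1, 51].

The n-th pentagonal number is n(3n−1)/2.
Smallest index with value ≥ 1: n = 1 (giving 1).
Largest index with value ≤ 51: n = 6 (giving 51).
Indices 1 through 6: 6 terms.

6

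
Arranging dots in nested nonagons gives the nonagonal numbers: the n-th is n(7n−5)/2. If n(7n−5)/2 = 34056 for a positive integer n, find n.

99

Set n(7n−5)/2 = 34056, giving 7n² − 5n − 68112 = 0.
The discriminant is 25 + 56·34056 = 1907161, and √1907161 = 1381.
So n = (5 + 1381) / 14 = 1386/14 = 99.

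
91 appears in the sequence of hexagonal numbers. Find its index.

7

Set n(2n−1) = 91, giving 2n² − n − 91 = 0.
The discriminant is 1 + 8·91 = 729, and √729 = 27.
So n = (1 + 27) / 4 = 28/4 = 7.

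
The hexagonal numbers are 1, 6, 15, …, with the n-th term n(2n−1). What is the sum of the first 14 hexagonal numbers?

Σ i(2i−1) = 2Σi² − Σi over i = 1..14.
Σi = 105 and Σi² = 1015.
2·1015 − 1·105 = 1925.

1925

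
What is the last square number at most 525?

Solve n² ≤ 525 for integer n.
n = 22 gives 484 ≤ 525, while n = 23 gives 529 > 525; so the answer is 484.

484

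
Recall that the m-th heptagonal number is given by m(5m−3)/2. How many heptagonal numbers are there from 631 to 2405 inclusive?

15

The n-th heptagonal number is n(5n−3)/2.
Smallest index with value ≥ 631: n = 17 (giving 697).
Largest index with value ≤ 2405: n = 31 (giving 2356).
Indices 17 through 31: 15 terms.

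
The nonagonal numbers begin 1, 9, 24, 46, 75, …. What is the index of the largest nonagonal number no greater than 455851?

361

Solve n(7n−5)/2 ≤ 455851 for integer n.
n = 361 gives 455221 ≤ 455851, while n = 362 gives 457749 > 455851; so the answer is index 361.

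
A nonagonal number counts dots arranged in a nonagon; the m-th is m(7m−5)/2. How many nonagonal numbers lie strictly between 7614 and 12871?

13

The n-th nonagonal number is n(7n−5)/2.
Smallest index with value > 7614: n = 48 (giving 7944).
Largest index with value < 12871: n = 60 (giving 12450).
Indices 48 through 60: 13 terms.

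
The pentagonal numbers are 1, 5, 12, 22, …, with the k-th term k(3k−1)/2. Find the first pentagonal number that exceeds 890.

Solve n(3n−1)/2 > 890 for integer n.
The largest n with value ≤ 890 is 24 (since 852 ≤ 890 < 925), so the first above is n = 25, value 925.

925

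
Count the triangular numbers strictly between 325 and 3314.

The n-th triangular number is n(n+1)/2.
Smallest index with value > 325: n = 26 (giving 351).
Largest index with value < 3314: n = 80 (giving 3240).
Indices 26 through 80: 55 terms.

55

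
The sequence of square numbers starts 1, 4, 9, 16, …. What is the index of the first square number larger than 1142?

Solve n² > 1142 for integer n.
The largest n with value ≤ 1142 is 33 (since 1089 ≤ 1142 < 1156), so the first above is n = 34, value 1156.

34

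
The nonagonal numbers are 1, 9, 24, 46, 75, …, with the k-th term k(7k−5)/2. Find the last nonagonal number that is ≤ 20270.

20026

Solve n(7n−5)/2 ≤ 20270 for integer n.
n = 76 gives 20026 ≤ 20270, while n = 77 gives 20559 > 20270; so the answer is 20026.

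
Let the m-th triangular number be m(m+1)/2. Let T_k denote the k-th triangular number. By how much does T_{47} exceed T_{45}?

93

47·48/2 = 1128 and 45·46/2 = 1035.
Difference: 1128 − 1035 = 93.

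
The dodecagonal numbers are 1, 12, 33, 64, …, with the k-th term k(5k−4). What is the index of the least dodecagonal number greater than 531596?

Solve n(5n−4) > 531596 for integer n.
The largest n with value ≤ 531596 is 326 (since 530076 ≤ 531596 < 533337), so the first above is n = 327, value 533337.

327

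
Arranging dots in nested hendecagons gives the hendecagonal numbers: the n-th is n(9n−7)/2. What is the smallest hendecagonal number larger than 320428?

322270

Solve n(9n−7)/2 > 320428 for integer n.
The largest n with value ≤ 320428 is 267 (since 319866 ≤ 320428 < 322270), so the first above is n = 268, value 322270.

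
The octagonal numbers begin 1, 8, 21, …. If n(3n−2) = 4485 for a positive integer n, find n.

39

Set n(3n−2) = 4485, giving 3n² − 2n − 4485 = 0.
The discriminant is 4 + 12·4485 = 53824, and √53824 = 232.
So n = (2 + 232) / 6 = 234/6 = 39.
Check: 39·(3·39 − 2) = 4485. ✓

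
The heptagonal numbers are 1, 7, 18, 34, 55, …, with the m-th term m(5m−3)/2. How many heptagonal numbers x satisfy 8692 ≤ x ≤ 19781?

The n-th heptagonal number is n(5n−3)/2.
Smallest index with value ≥ 8692: n = 60 (giving 8910).
Largest index with value ≤ 19781: n = 89 (giving 19669).
Indices 60 through 89: 30 terms.

30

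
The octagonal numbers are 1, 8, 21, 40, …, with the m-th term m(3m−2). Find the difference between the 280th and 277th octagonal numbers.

5007

280·(3·280 − 2) = 234640 and 277·(3·277 − 2) = 229633.
Difference: 234640 − 229633 = 5007.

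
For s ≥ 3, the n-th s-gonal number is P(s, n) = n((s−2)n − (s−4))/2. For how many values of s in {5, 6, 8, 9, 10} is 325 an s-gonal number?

s = 5: P(5, 14) = 287 and P(5, 15) = 330; 325 is not s-gonal.
s = 6: P(6, 13) = 325. ✓
s = 8: P(8, 10) = 280 and P(8, 11) = 341; 325 is not s-gonal.
s = 9: P(9, 10) = 325. ✓
s = 10: P(10, 9) = 297 and P(10, 10) = 370; 325 is not s-gonal.
Hits: s ∈ {6, 9} → 2.

2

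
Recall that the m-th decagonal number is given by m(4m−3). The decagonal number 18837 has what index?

Set n(4n−3) = 18837, giving 4n² − 3n − 18837 = 0.
The discriminant is 9 + 16·18837 = 301401, and √301401 = 549.
So n = (3 + 549) / 8 = 552/8 = 69.

69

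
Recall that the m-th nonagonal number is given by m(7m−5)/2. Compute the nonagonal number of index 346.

418141

346·(7·346 − 5)/2 = 346·2417/2 = 418141.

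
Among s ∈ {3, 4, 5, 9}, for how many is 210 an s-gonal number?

s = 3: P(3, 20) = 210. ✓
s = 4: P(4, 14) = 196 and P(4, 15) = 225; 210 is not s-gonal.
s = 5: P(5, 12) = 210. ✓
s = 9: P(9, 8) = 204 and P(9, 9) = 261; 210 is not s-gonal.
Hits: s ∈ {3, 5} → 2.

2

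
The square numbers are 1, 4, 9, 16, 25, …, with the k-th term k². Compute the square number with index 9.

81

The 9th square number is n² with n = 9.
9² = 81.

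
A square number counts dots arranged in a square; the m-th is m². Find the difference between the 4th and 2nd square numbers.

12

4² = 16 and 2² = 4.
Difference: 16 − 4 = 12.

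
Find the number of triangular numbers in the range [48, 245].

The n-th triangular number is n(n+1)/2.
Smallest index with value ≥ 48: n = 10 (giving 55).
Largest index with value ≤ 245: n = 21 (giving 231).
Indices 10 through 21: 12 terms.

12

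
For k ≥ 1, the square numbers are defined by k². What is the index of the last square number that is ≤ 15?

3

Solve n² ≤ 15 for integer n.
n = 3 gives 9 ≤ 15, while n = 4 gives 16 > 15; so the answer is index 3.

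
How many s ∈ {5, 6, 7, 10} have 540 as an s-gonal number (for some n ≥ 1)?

s = 5: P(5, 19) = 532 and P(5, 20) = 590; 540 is not s-gonal.
s = 6: P(6, 16) = 496 and P(6, 17) = 561; 540 is not s-gonal.
s = 7: P(7, 15) = 540. ✓
s = 10: P(10, 12) = 540. ✓
Hits: s ∈ {7, 10} → 2.

2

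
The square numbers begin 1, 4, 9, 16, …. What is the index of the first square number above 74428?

273

Solve n² > 74428 for integer n.
The largest n with value ≤ 74428 is 272 (since 73984 ≤ 74428 < 74529), so the first above is n = 273, value 74529.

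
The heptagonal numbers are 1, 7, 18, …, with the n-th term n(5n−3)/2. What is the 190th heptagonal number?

The 190th heptagonal number is n(5n−3)/2 with n = 190.
190·(5·190 − 3)/2 = 190·947/2 = 89965.

89965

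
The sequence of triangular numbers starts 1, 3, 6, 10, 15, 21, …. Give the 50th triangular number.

1275

The 50th triangular number is n(n+1)/2 with n = 50.
50·51/2 = 2550/2 = 1275.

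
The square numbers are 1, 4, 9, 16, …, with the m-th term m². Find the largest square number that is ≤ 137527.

136900

Solve n² ≤ 137527 for integer n.
n = 370 gives 136900 ≤ 137527, while n = 371 gives 137641 > 137527; so the answer is 136900.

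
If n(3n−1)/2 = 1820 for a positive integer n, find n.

35

Set n(3n−1)/2 = 1820, giving 3n² − n − 3640 = 0.
The discriminant is 1 + 24·1820 = 43681, and √43681 = 209.
So n = (1 + 209) / 6 = 210/6 = 35.
Check: 35·(3·35 − 1)/2 = 1820. ✓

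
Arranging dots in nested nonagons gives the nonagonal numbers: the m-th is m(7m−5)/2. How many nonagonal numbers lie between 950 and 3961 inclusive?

18

The n-th nonagonal number is n(7n−5)/2.
Smallest index with value ≥ 950: n = 17 (giving 969).
Largest index with value ≤ 3961: n = 34 (giving 3961).
Indices 17 through 34: 18 terms.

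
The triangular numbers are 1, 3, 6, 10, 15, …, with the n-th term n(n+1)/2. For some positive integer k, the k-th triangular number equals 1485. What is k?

Set n(n+1)/2 = 1485, giving n² + n − 2970 = 0.
The discriminant is 1 + 8·1485 = 11881, and √11881 = 109.
So n = (-1 + 109) / 2 = 108/2 = 54.

54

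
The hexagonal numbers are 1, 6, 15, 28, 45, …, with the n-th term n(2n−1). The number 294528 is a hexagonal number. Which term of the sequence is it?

384

Set n(2n−1) = 294528, giving 2n² − n − 294528 = 0.
The discriminant is 1 + 8·294528 = 2356225, and √2356225 = 1535.
So n = (1 + 1535) / 4 = 1536/4 = 384.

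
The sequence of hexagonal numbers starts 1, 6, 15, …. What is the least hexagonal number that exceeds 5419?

5565

Solve n(2n−1) > 5419 for integer n.
The largest n with value ≤ 5419 is 52 (since 5356 ≤ 5419 < 5565), so the first above is n = 53, value 5565.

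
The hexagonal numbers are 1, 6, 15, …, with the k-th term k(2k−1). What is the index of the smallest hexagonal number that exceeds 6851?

59

Solve n(2n−1) > 6851 for integer n.
The largest n with value ≤ 6851 is 58 (since 6670 ≤ 6851 < 6903), so the first above is n = 59, value 6903.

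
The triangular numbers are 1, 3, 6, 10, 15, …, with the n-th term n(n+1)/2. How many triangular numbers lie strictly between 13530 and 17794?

The n-th triangular number is n(n+1)/2.
Smallest index with value > 13530: n = 165 (giving 13695).
Largest index with value < 17794: n = 188 (giving 17766).
Indices 165 through 188: 24 terms.

24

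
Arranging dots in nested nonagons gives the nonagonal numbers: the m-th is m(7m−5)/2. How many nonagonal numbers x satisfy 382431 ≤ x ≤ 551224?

67

The n-th nonagonal number is n(7n−5)/2.
Smallest index with value ≥ 382431: n = 331 (giving 382636).
Largest index with value ≤ 551224: n = 397 (giving 550639).
Indices 331 through 397: 67 terms.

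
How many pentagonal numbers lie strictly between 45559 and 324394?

The n-th pentagonal number is n(3n−1)/2.
Smallest index with value > 45559: n = 175 (giving 45850).
Largest index with value < 324394: n = 465 (giving 324105).
Indices 175 through 465: 291 terms.

291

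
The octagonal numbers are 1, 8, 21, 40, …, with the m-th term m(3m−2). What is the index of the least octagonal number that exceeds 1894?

26

Solve n(3n−2) > 1894 for integer n.
The largest n with value ≤ 1894 is 25 (since 1825 ≤ 1894 < 1976), so the first above is n = 26, value 1976.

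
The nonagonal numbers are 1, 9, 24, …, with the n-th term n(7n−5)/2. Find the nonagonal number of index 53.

The 53rd nonagonal number is n(7n−5)/2 with n = 53.
53·(7·53 − 5)/2 = 53·366/2 = 53·183 = 9699.

9699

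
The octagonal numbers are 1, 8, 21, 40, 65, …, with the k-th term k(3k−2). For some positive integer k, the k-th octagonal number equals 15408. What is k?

72

Set n(3n−2) = 15408, giving 3n² − 2n − 15408 = 0.
The discriminant is 4 + 12·15408 = 184900, and √184900 = 430.
So n = (2 + 430) / 6 = 432/6 = 72.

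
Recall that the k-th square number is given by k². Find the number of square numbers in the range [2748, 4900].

The n-th square number is n².
Smallest index with value ≥ 2748: n = 53 (giving 2809).
Largest index with value ≤ 4900: n = 70 (giving 4900).
Indices 53 through 70: 18 terms.

18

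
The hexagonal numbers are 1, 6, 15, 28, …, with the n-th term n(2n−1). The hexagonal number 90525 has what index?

Set n(2n−1) = 90525, giving 2n² − n − 90525 = 0.
The discriminant is 1 + 8·90525 = 724201, and √724201 = 851.
So n = (1 + 851) / 4 = 852/4 = 213.
Check: 213·(2·213 − 1) = 90525. ✓

213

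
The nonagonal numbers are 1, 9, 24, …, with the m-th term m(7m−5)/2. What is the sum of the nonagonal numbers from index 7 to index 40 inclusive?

75174

Σ i(7i−5)/2 = (7Σi² − 5Σi) / 2 over i = 7..40.
Σi = 820 − 21 = 799 and Σi² = 22140 − 91 = 22049.
(7·22049 − 5·799) / 2 = 150348/2 = 75174.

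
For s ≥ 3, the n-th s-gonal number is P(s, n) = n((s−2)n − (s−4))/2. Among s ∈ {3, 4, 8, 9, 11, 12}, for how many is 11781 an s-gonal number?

2

s = 3: P(3, 153) = 11781. ✓
s = 4: P(4, 108) = 11664 and P(4, 109) = 11881; 11781 is not s-gonal.
s = 8: P(8, 63) = 11781. ✓
s = 9: P(9, 58) = 11629 and P(9, 59) = 12036; 11781 is not s-gonal.
s = 11: P(11, 51) = 11526 and P(11, 52) = 11986; 11781 is not s-gonal.
s = 12: P(12, 48) = 11328 and P(12, 49) = 11809; 11781 is not s-gonal.
Hits: s ∈ {3, 8} → 2.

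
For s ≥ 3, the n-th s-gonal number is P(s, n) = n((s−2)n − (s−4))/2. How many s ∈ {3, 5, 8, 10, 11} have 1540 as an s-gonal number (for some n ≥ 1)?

s = 3: P(3, 55) = 1540. ✓
s = 5: P(5, 32) = 1520 and P(5, 33) = 1617; 1540 is not s-gonal.
s = 8: P(8, 22) = 1408 and P(8, 23) = 1541; 1540 is not s-gonal.
s = 10: P(10, 20) = 1540. ✓
s = 11: P(11, 18) = 1395 and P(11, 19) = 1558; 1540 is not s-gonal.
Hits: s ∈ {3, 10} → 2.

2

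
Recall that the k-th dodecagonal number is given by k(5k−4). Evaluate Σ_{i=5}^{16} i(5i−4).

Σ i(5i−4) = 5Σi² − 4Σi over i = 5..16.
Σi = 136 − 10 = 126 and Σi² = 1496 − 30 = 1466.
5·1466 − 4·126 = 6826.

6826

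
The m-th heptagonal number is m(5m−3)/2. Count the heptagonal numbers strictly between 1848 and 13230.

46

The n-th heptagonal number is n(5n−3)/2.
Smallest index with value > 1848: n = 28 (giving 1918).
Largest index with value < 13230: n = 73 (giving 13213).
Indices 28 through 73: 46 terms.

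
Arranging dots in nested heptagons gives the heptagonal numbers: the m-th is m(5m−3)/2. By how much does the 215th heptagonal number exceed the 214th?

1071

Consecutive heptagonal numbers differ by 5n − 4: here 5·215 − 4 = 1071.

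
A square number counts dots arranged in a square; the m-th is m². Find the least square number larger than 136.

144

Solve n² > 136 for integer n.
The largest n with value ≤ 136 is 11 (since 121 ≤ 136 < 144), so the first above is n = 12, value 144.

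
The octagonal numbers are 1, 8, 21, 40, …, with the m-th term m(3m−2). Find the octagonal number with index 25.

The 25th octagonal number is n(3n−2) with n = 25.
25·(3·25 − 2) = 25·73 = 1825.

1825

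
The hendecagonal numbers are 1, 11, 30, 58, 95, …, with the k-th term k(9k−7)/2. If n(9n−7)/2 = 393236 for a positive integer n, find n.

296

Set n(9n−7)/2 = 393236, giving 9n² − 7n − 786472 = 0.
So n = (7 + 5321) / 18 = 5328/18 = 296.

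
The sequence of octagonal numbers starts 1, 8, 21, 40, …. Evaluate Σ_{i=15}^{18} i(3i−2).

Σ i(3i−2) = 3Σi² − 2Σi over i = 15..18.
Σi = 171 − 105 = 66 and Σi² = 2109 − 1015 = 1094.
3·1094 − 2·66 = 3150.

3150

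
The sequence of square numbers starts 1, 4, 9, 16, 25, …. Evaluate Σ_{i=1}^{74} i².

Σ_{i=1}^{74} i² = 74·75·149/6 = 137825.

137825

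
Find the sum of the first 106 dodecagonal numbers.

1990521

Σ i(5i−4) = 5Σi² − 4Σi over i = 1..106.
Σi = 5671 and Σi² = 402641.
5·402641 − 4·5671 = 1990521.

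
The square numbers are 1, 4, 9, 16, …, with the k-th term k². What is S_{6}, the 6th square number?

36

6² = 36.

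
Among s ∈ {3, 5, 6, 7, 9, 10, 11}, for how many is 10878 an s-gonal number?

2

s = 3: P(3, 147) = 10878. ✓
s = 5: P(5, 85) = 10795 and P(5, 86) = 11051; 10878 is not s-gonal.
s = 6: P(6, 74) = 10878. ✓
s = 7: P(7, 66) = 10791 and P(7, 67) = 11122; 10878 is not s-gonal.
s = 9: P(9, 56) = 10836 and P(9, 57) = 11229; 10878 is not s-gonal.
s = 10: P(10, 52) = 10660 and P(10, 53) = 11077; 10878 is not s-gonal.
s = 11: P(11, 49) = 10633 and P(11, 50) = 11075; 10878 is not s-gonal.
Hits: s ∈ {3, 6} → 2.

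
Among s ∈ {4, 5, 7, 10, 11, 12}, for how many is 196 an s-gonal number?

s = 4: P(4, 14) = 196. ✓
s = 5: P(5, 11) = 176 and P(5, 12) = 210; 196 is not s-gonal.
s = 7: P(7, 9) = 189 and P(7, 10) = 235; 196 is not s-gonal.
s = 10: P(10, 7) = 175 and P(10, 8) = 232; 196 is not s-gonal.
s = 11: P(11, 7) = 196. ✓
s = 12: P(12, 6) = 156 and P(12, 7) = 217; 196 is not s-gonal.
Hits: s ∈ {4, 11} → 2.

2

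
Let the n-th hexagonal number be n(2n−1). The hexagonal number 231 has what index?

Set n(2n−1) = 231, giving 2n² − n − 231 = 0.
So n = (1 + 43) / 4 = 44/4 = 11.
Check: 11·(2·11 − 1) = 231. ✓

11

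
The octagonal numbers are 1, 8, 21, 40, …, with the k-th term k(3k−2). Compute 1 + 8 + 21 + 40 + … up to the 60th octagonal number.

Σ i(3i−2) = 3Σi² − 2Σi over i = 1..60.
Σi = 1830 and Σi² = 73810.
3·73810 − 2·1830 = 217770.

217770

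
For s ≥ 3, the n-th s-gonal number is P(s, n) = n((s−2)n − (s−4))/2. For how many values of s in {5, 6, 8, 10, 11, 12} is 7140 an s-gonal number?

1

s = 5: P(5, 69) = 7107 and P(5, 70) = 7315; 7140 is not s-gonal.
s = 6: P(6, 60) = 7140. ✓
s = 8: P(8, 49) = 7105 and P(8, 50) = 7400; 7140 is not s-gonal.
s = 10: P(10, 42) = 6930 and P(10, 43) = 7267; 7140 is not s-gonal.
s = 11: P(11, 40) = 7060 and P(11, 41) = 7421; 7140 is not s-gonal.
s = 12: P(12, 38) = 7068 and P(12, 39) = 7449; 7140 is not s-gonal.
Hits: s ∈ {6} → 1.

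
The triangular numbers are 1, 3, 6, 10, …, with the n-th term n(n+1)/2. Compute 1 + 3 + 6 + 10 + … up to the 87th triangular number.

Σ i(i+1)/2 = (Σi² + Σi) / 2 over i = 1..87.
Σi = 3828 and Σi² = 223300.
(1·223300 + 1·3828) / 2 = 227128/2 = 113564.

113564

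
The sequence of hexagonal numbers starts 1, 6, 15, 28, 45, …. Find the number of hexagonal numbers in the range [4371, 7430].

15

The n-th hexagonal number is n(2n−1).
Smallest index with value ≥ 4371: n = 47 (giving 4371).
Largest index with value ≤ 7430: n = 61 (giving 7381).
Indices 47 through 61: 15 terms.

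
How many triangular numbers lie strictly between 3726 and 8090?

The n-th triangular number is n(n+1)/2.
Smallest index with value > 3726: n = 86 (giving 3741).
Largest index with value < 8090: n = 126 (giving 8001).
Indices 86 through 126: 41 terms.

41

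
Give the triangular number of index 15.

120

The 15th triangular number is n(n+1)/2 with n = 15.
15·16/2 = 240/2 = 120.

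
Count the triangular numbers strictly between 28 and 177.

11

The n-th triangular number is n(n+1)/2.
Smallest index with value > 28: n = 8 (giving 36).
Largest index with value < 177: n = 18 (giving 171).
Indices 8 through 18: 11 terms.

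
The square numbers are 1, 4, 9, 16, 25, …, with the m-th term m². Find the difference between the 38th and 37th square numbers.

75

n² − (n−1)² = 2n − 1, so 38² − 37² = 2·38 − 1 = 75.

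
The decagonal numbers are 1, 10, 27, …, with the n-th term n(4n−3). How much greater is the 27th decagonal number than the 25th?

410

27·(4·27 − 3) = 2835 and 25·(4·25 − 3) = 2425.
Difference: 2835 − 2425 = 410.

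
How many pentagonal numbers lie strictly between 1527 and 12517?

59

The n-th pentagonal number is n(3n−1)/2.
Smallest index with value > 1527: n = 33 (giving 1617).
Largest index with value < 12517: n = 91 (giving 12376).
Indices 33 through 91: 59 terms.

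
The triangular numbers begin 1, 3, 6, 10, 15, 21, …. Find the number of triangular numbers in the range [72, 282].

12

The n-th triangular number is n(n+1)/2.
Smallest index with value ≥ 72: n = 12 (giving 78).
Largest index with value ≤ 282: n = 23 (giving 276).
Indices 12 through 23: 12 terms.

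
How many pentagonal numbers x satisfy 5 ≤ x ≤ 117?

The n-th pentagonal number is n(3n−1)/2.
Smallest index with value ≥ 5: n = 2 (giving 5).
Largest index with value ≤ 117: n = 9 (giving 117).
Indices 2 through 9: 8 terms.

8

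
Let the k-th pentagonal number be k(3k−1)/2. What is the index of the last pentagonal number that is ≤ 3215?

Solve n(3n−1)/2 ≤ 3215 for integer n.
n = 46 gives 3151 ≤ 3215, while n = 47 gives 3290 > 3215; so the answer is index 46.

46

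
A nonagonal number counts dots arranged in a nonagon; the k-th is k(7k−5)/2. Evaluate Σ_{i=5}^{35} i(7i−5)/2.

Σ i(7i−5)/2 = (7Σi² − 5Σi) / 2 over i = 5..35.
Σi = 630 − 10 = 620 and Σi² = 14910 − 30 = 14880.
(7·14880 − 5·620) / 2 = 101060/2 = 50530.

50530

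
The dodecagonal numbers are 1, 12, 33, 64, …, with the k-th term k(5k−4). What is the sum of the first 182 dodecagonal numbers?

Σ i(5i−4) = 5Σi² − 4Σi over i = 1..182.
Σi = 16653 and Σi² = 2026115.
5·2026115 − 4·16653 = 10063963.

10063963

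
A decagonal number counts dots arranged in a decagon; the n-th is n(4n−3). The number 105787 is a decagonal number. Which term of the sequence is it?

Set n(4n−3) = 105787, giving 4n² − 3n − 105787 = 0.
The discriminant is 9 + 16·105787 = 1692601, and √1692601 = 1301.
So n = (3 + 1301) / 8 = 1304/8 = 163.

163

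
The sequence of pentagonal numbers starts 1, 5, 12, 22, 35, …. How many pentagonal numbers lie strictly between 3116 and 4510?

The n-th pentagonal number is n(3n−1)/2.
Smallest index with value > 3116: n = 46 (giving 3151).
Largest index with value < 4510: n = 54 (giving 4347).
Indices 46 through 54: 9 terms.

9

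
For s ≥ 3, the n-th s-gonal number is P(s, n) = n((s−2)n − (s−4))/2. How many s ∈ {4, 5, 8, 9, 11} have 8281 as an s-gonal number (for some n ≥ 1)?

2

s = 4: P(4, 91) = 8281. ✓
s = 5: P(5, 74) = 8177 and P(5, 75) = 8400; 8281 is not s-gonal.
s = 8: P(8, 52) = 8008 and P(8, 53) = 8321; 8281 is not s-gonal.
s = 9: P(9, 49) = 8281. ✓
s = 11: P(11, 43) = 8170 and P(11, 44) = 8558; 8281 is not s-gonal.
Hits: s ∈ {4, 9} → 2.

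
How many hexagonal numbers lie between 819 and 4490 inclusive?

The n-th hexagonal number is n(2n−1).
Smallest index with value ≥ 819: n = 21 (giving 861).
Largest index with value ≤ 4490: n = 47 (giving 4371).
Indices 21 through 47: 27 terms.

27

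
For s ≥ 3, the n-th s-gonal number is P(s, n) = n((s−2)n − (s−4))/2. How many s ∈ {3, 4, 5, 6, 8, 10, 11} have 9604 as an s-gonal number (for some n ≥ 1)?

1

s = 3: P(3, 138) = 9591 and P(3, 139) = 9730; 9604 is not s-gonal.
s = 4: P(4, 98) = 9604. ✓
s = 5: P(5, 80) = 9560 and P(5, 81) = 9801; 9604 is not s-gonal.
s = 6: P(6, 69) = 9453 and P(6, 70) = 9730; 9604 is not s-gonal.
s = 8: P(8, 56) = 9296 and P(8, 57) = 9633; 9604 is not s-gonal.
s = 10: P(10, 49) = 9457 and P(10, 50) = 9850; 9604 is not s-gonal.
s = 11: P(11, 46) = 9361 and P(11, 47) = 9776; 9604 is not s-gonal.
Hits: s ∈ {4} → 1.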